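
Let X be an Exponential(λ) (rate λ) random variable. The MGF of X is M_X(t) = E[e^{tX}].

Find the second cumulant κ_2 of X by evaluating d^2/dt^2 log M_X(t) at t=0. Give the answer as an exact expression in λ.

κ_2 = K′′(0) = λ^(-2)

M_X(t) = λ/(λ - t)
K_X(t) = log M_X(t) = log(λ) - log(λ - t)
K′(t) = -1/(-λ + t)
K′′(t) = 1/(λ^2 - 2*λ*t + t^2)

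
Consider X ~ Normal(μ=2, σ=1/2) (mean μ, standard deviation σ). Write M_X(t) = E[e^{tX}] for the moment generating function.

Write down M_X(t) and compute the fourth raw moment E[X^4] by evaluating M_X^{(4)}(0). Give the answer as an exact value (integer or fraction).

M_X(t) = e^(t^2/8 + 2*t)
dM/dt = t*e^(2*t)*e^(t^2/8)/4 + 2*e^(2*t)*e^(t^2/8)
d^2M/dt^2 = t^2*e^(2*t)*e^(t^2/8)/16 + t*e^(2*t)*e^(t^2/8) + 17*e^(2*t)*e^(t^2/8)/4
d^3M/dt^3 = t^3*e^(2*t)*e^(t^2/8)/64 + 3*t^2*e^(2*t)*e^(t^2/8)/8 + 51*t*e^(2*t)*e^(t^2/8)/16 + 19*e^(2*t)*e^(t^2/8)/2
d^4M/dt^4 = t^4*e^(2*t)*e^(t^2/8)/256 + t^3*e^(2*t)*e^(t^2/8)/8 + 51*t^2*e^(2*t)*e^(t^2/8)/32 + 19*t*e^(2*t)*e^(t^2/8)/2 + 355*e^(2*t)*e^(t^2/8)/16

E[X^4] = d^4M/dt^4 |_{t=0} = 355/16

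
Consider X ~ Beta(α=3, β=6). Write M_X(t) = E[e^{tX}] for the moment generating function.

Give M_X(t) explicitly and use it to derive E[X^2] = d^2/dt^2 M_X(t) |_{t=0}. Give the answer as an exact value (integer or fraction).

E[X^2] = d^2M/dt^2 |_{t=0} = 2/15

M_X(t) = ₁F₁(3; 9; t)
dM/dt = ₁F₁(4; 10; t)/3
d^2M/dt^2 = 2*₁F₁(5; 11; t)/15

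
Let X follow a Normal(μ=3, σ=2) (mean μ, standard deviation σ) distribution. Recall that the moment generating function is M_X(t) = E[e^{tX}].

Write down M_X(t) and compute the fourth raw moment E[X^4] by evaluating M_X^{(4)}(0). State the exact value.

M_X(t) = e^(2*t^2 + 3*t)
M^(4)(t) = 256*t^4*e^(3*t)*e^(2*t^2) + 768*t^3*e^(3*t)*e^(2*t^2) + 1248*t^2*e^(3*t)*e^(2*t^2) + 1008*t*e^(3*t)*e^(2*t^2) + 345*e^(3*t)*e^(2*t^2)

E[X^4] = M^(4)(0) = 345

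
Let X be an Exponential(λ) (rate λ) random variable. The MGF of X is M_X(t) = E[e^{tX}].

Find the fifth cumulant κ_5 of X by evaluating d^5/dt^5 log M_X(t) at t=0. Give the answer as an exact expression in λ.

κ_5 = K′′′′′(0) = 24/λ^5

M_X(t) = λ/(λ - t)
K_X(t) = log M_X(t) = log(λ) - log(λ - t)
K′(t) = -1/(-λ + t)
K′′(t) = 1/(λ^2 - 2*λ*t + t^2)
K′′′(t) = -2/(-λ^3 + 3*λ^2*t - 3*λ*t^2 + t^3)
K′′′′(t) = 6/(λ^4 - 4*λ^3*t + 6*λ^2*t^2 - 4*λ*t^3 + t^4)
K′′′′′(t) = -24/(-λ^5 + 5*λ^4*t - 10*λ^3*t^2 + 10*λ^2*t^3 - 5*λ*t^4 + t^5)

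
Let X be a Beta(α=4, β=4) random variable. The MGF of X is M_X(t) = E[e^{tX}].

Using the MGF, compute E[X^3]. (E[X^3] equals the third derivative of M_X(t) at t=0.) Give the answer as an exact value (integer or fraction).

E[X^3] = M′′′(0) = 1/6

M_X(t) = ₁F₁(4; 8; t)
M′(t) = ₁F₁(5; 9; t)/2
M′′(t) = 5*₁F₁(6; 10; t)/18
M′′′(t) = ₁F₁(7; 11; t)/6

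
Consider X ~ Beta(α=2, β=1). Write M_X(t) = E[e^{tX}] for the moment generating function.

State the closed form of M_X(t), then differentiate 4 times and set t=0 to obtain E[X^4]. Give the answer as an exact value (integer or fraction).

E[X^4] = d^4M/dt^4 |_{t=0} = 1/3

M_X(t) = ₁F₁(2; 3; t)
dM/dt = 2*₁F₁(3; 4; t)/3
d^2M/dt^2 = ₁F₁(4; 5; t)/2
d^3M/dt^3 = 2*₁F₁(5; 6; t)/5
d^4M/dt^4 = ₁F₁(6; 7; t)/3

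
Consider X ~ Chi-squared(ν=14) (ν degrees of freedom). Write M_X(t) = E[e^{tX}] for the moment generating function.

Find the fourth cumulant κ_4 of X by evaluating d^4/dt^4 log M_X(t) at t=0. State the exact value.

κ_4 = K′′′′(0) = 672

M_X(t) = (1 - 2*t)^(-7)
K_X(t) = log M_X(t) = -7*log(1 - 2*t)
K′(t) = -14/(2*t - 1)
K′′(t) = 28/(4*t^2 - 4*t + 1)
K′′′(t) = -112/(8*t^3 - 12*t^2 + 6*t - 1)
K′′′′(t) = 672/(16*t^4 - 32*t^3 + 24*t^2 - 8*t + 1)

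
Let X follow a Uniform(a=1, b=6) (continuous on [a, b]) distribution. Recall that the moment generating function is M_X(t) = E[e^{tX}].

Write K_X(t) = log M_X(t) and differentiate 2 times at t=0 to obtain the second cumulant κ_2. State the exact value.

κ_2 = K′′(0) = 25/12

M_X(t) = (e^(6*t) - e^(t))/(5*t)
K_X(t) = log M_X(t) = -log(t) + log(e^(6*t) - e^(t)) - log(5)
K′(t) = (6*t*e^(5*t) - t - e^(5*t) + 1)/(t*e^(5*t) - t)
K′′(t) = (-25*t^2*e^(5*t) + e^(10*t) - 2*e^(5*t) + 1)/(t^2*e^(10*t) - 2*t^2*e^(5*t) + t^2)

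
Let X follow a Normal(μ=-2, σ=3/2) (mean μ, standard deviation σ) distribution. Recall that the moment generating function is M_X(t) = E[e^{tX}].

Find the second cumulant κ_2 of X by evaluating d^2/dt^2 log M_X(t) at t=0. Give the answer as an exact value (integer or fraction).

M_X(t) = e^(9*t^2/8 - 2*t)
K_X(t) = log M_X(t) = 9*t^2/8 - 2*t
dK/dt = 9*t/4 - 2
d^2K/dt^2 = 9/4

κ_2 = d^2K/dt^2 |_{t=0} = 9/4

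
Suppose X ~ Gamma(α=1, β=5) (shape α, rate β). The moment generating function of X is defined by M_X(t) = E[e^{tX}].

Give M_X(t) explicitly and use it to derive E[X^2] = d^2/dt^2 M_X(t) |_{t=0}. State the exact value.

M_X(t) = 5/(5 - t)
M^(2)(t) = -10/(t^3 - 15*t^2 + 75*t - 125)

E[X^2] = M^(2)(0) = 2/25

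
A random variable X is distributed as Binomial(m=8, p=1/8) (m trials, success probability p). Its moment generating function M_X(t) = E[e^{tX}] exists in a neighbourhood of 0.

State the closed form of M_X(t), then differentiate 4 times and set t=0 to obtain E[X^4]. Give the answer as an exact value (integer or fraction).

E[X^4] = D^4[M](0) = 2937/256

M_X(t) = (e^(t)/8 + 7/8)^8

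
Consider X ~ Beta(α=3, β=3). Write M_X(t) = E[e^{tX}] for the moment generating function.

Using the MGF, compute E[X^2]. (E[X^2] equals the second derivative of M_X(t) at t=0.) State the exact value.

E[X^2] = D^2[M](0) = 2/7

M_X(t) = ₁F₁(3; 6; t)
D^2[M](t) = 2*₁F₁(5; 8; t)/7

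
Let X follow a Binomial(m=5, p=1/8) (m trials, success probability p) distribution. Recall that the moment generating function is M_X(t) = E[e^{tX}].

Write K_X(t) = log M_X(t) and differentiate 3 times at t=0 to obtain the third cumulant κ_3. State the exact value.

M_X(t) = (e^(t)/8 + 7/8)^5
K_X(t) = log M_X(t) = 5*log(e^(t)/8 + 7/8)
D^3[K](t) = (-35*e^(2*t) + 245*e^(t))/(e^(3*t) + 21*e^(2*t) + 147*e^(t) + 343)

κ_3 = D^3[K](0) = 105/256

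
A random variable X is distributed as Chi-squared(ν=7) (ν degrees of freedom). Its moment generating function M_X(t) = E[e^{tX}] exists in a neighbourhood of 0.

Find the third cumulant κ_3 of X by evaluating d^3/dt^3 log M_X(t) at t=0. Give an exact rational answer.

κ_3 = d^3K/dt^3 |_{t=0} = 56

M_X(t) = (1 - 2*t)^(-7/2)
K_X(t) = log M_X(t) = -7*log(1 - 2*t)/2
dK/dt = -7/(2*t - 1)
d^2K/dt^2 = 14/(4*t^2 - 4*t + 1)
d^3K/dt^3 = -56/(8*t^3 - 12*t^2 + 6*t - 1)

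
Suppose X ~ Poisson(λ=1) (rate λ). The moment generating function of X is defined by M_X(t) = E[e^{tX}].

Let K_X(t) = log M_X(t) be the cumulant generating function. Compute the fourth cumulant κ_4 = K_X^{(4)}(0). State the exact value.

M_X(t) = e^(e^(t) - 1)
K_X(t) = log M_X(t) = e^(t) - 1
dK/dt = e^(t)
d^2K/dt^2 = e^(t)
d^3K/dt^3 = e^(t)
d^4K/dt^4 = e^(t)

κ_4 = d^4K/dt^4 |_{t=0} = 1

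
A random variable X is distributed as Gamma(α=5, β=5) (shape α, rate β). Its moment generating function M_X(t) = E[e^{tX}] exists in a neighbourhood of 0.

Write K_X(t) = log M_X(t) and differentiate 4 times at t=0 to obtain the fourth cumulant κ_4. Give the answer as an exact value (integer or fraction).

M_X(t) = 3125/(5 - t)^5
K_X(t) = log M_X(t) = -5*log(5 - t) + 5*log(5)
dK/dt = -5/(t - 5)
d^2K/dt^2 = 5/(t^2 - 10*t + 25)
d^3K/dt^3 = -10/(t^3 - 15*t^2 + 75*t - 125)
d^4K/dt^4 = 30/(t^4 - 20*t^3 + 150*t^2 - 500*t + 625)

κ_4 = d^4K/dt^4 |_{t=0} = 6/125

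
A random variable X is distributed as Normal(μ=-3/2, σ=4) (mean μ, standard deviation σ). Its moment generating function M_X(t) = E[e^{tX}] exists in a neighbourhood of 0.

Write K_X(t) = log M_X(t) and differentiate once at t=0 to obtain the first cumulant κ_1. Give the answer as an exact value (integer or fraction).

κ_1 = K^(1)(0) = -3/2

M_X(t) = e^(8*t^2 - 3*t/2)
K_X(t) = log M_X(t) = 8*t^2 - 3*t/2
K^(1)(t) = 16*t - 3/2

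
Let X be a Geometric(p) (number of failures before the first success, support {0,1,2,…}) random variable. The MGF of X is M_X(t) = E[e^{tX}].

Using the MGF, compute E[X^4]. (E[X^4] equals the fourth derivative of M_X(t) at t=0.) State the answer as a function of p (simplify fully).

E[X^4] = M^(4)(0) = 1 - 15/p + 50/p^2 - 60/p^3 + 24/p^4

M_X(t) = p/(-(1 - p)*e^(t) + 1)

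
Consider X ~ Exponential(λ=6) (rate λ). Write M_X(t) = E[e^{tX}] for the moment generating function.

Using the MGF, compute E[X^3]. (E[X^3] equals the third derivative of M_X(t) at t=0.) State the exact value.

E[X^3] = M^(3)(0) = 1/36

M_X(t) = 6/(6 - t)
M^(3)(t) = 36/(t^4 - 24*t^3 + 216*t^2 - 864*t + 1296)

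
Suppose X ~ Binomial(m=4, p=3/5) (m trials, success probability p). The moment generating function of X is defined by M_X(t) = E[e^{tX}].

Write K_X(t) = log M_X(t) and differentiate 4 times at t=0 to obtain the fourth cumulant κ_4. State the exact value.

κ_4 = K′′′′(0) = -264/625

M_X(t) = (3*e^(t)/5 + 2/5)^4
K_X(t) = log M_X(t) = 4*log(3*e^(t)/5 + 2/5)
K′(t) = 12*e^(t)/(3*e^(t) + 2)
K′′(t) = 24*e^(t)/(9*e^(2*t) + 12*e^(t) + 4)
K′′′(t) = (-72*e^(2*t) + 48*e^(t))/(27*e^(3*t) + 54*e^(2*t) + 36*e^(t) + 8)
K′′′′(t) = (216*e^(3*t) - 576*e^(2*t) + 96*e^(t))/(81*e^(4*t) + 216*e^(3*t) + 216*e^(2*t) + 96*e^(t) + 16)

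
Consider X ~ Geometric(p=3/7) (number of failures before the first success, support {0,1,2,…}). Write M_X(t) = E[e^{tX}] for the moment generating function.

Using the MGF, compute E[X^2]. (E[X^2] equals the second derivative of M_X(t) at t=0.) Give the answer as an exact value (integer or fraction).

M_X(t) = 3/(7*(1 - 4*e^(t)/7))
dM/dt = 12*e^(t)/(16*e^(2*t) - 56*e^(t) + 49)
d^2M/dt^2 = (-48*e^(2*t) - 84*e^(t))/(64*e^(3*t) - 336*e^(2*t) + 588*e^(t) - 343)

E[X^2] = d^2M/dt^2 |_{t=0} = 44/9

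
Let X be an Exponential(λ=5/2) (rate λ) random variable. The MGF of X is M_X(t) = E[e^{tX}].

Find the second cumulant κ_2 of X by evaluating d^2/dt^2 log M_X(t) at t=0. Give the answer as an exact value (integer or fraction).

M_X(t) = 5/(2*(5/2 - t))
K_X(t) = log M_X(t) = -log(5/2 - t) - log(2) + log(5)
K′(t) = -2/(2*t - 5)
K′′(t) = 4/(4*t^2 - 20*t + 25)

κ_2 = K′′(0) = 4/25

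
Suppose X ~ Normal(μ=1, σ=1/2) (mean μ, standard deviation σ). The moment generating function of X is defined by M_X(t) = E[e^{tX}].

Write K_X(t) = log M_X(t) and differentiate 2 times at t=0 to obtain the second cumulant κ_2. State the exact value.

M_X(t) = e^(t^2/8 + t)
K_X(t) = log M_X(t) = t^2/8 + t
dK/dt = t/4 + 1
d^2K/dt^2 = 1/4

κ_2 = d^2K/dt^2 |_{t=0} = 1/4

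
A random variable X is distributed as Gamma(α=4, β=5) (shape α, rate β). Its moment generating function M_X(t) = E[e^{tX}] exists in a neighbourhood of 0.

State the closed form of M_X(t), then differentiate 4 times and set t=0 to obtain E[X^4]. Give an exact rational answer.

M_X(t) = 625/(5 - t)^4
dM/dt = -2500/(t^5 - 25*t^4 + 250*t^3 - 1250*t^2 + 3125*t - 3125)
d^2M/dt^2 = 12500/(t^6 - 30*t^5 + 375*t^4 - 2500*t^3 + 9375*t^2 - 18750*t + 15625)
d^3M/dt^3 = -75000/(t^7 - 35*t^6 + 525*t^5 - 4375*t^4 + 21875*t^3 - 65625*t^2 + 109375*t - 78125)
d^4M/dt^4 = 525000/(t^8 - 40*t^7 + 700*t^6 - 7000*t^5 + 43750*t^4 - 175000*t^3 + 437500*t^2 - 625000*t + 390625)

E[X^4] = d^4M/dt^4 |_{t=0} = 168/125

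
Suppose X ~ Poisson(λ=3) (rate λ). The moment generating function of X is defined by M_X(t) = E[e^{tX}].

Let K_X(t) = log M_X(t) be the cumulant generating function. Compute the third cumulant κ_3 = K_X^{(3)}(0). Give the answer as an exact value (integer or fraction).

κ_3 = D^3[K](0) = 3

M_X(t) = e^(3*e^(t) - 3)
K_X(t) = log M_X(t) = 3*e^(t) - 3
D^3[K](t) = 3*e^(t)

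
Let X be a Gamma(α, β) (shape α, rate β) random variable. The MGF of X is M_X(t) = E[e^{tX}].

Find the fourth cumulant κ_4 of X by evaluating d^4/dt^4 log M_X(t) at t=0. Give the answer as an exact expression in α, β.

κ_4 = K^(4)(0) = 6*α/β^4

M_X(t) = (β/(β - t))^α
K_X(t) = log M_X(t) = α*(log(β) - log(β - t))
K^(4)(t) = 6*α/(β^4 - 4*β^3*t + 6*β^2*t^2 - 4*β*t^3 + t^4)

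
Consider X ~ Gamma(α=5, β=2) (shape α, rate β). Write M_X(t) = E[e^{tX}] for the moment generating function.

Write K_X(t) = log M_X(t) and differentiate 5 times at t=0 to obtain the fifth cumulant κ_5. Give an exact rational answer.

M_X(t) = 32/(2 - t)^5
K_X(t) = log M_X(t) = -5*log(2 - t) + 5*log(2)
dK/dt = -5/(t - 2)
d^2K/dt^2 = 5/(t^2 - 4*t + 4)
d^3K/dt^3 = -10/(t^3 - 6*t^2 + 12*t - 8)
d^4K/dt^4 = 30/(t^4 - 8*t^3 + 24*t^2 - 32*t + 16)
d^5K/dt^5 = -120/(t^5 - 10*t^4 + 40*t^3 - 80*t^2 + 80*t - 32)

κ_5 = d^5K/dt^5 |_{t=0} = 15/4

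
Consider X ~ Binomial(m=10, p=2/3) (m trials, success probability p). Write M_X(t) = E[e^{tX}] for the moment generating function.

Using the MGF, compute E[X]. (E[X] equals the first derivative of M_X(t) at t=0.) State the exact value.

M_X(t) = (2*e^(t)/3 + 1/3)^10

E[X] = M^(1)(0) = 20/3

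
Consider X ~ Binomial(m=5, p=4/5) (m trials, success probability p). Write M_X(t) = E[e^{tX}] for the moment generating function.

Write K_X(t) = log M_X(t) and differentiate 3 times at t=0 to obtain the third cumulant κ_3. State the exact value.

κ_3 = K′′′(0) = -12/25

M_X(t) = (4*e^(t)/5 + 1/5)^5
K_X(t) = log M_X(t) = 5*log(4*e^(t)/5 + 1/5)
K′(t) = 20*e^(t)/(4*e^(t) + 1)
K′′(t) = 20*e^(t)/(16*e^(2*t) + 8*e^(t) + 1)
K′′′(t) = (-80*e^(2*t) + 20*e^(t))/(64*e^(3*t) + 48*e^(2*t) + 12*e^(t) + 1)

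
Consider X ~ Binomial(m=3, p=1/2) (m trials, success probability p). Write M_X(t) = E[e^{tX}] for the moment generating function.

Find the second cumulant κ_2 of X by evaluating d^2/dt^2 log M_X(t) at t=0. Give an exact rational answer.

M_X(t) = (e^(t)/2 + 1/2)^3
K_X(t) = log M_X(t) = 3*log(e^(t)/2 + 1/2)
K^(2)(t) = 3*e^(t)/(e^(2*t) + 2*e^(t) + 1)

κ_2 = K^(2)(0) = 3/4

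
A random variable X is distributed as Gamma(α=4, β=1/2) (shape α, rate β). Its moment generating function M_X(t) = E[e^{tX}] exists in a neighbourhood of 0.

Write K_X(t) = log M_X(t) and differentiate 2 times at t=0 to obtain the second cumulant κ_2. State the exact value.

κ_2 = K′′(0) = 16

M_X(t) = 1/(16*(1/2 - t)^4)
K_X(t) = log M_X(t) = -4*log(1/2 - t) - 4*log(2)
K′(t) = -8/(2*t - 1)
K′′(t) = 16/(4*t^2 - 4*t + 1)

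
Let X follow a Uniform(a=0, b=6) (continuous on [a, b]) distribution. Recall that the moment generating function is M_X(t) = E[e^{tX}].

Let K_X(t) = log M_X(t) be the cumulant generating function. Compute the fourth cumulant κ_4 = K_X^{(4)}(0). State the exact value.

M_X(t) = (e^(6*t) - 1)/(6*t)
K_X(t) = log M_X(t) = -log(t) + log(e^(6*t) - 1) - log(6)

κ_4 = D^4[K](0) = -54/5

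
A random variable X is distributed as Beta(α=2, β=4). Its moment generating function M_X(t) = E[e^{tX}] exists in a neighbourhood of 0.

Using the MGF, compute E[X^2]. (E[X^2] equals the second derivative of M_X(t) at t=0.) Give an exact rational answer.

E[X^2] = D^2[M](0) = 1/7

M_X(t) = ₁F₁(2; 6; t)
D^2[M](t) = ₁F₁(4; 8; t)/7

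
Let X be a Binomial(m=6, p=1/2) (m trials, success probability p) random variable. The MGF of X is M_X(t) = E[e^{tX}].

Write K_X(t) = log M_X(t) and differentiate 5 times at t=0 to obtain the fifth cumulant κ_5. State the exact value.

κ_5 = d^5K/dt^5 |_{t=0} = 0

M_X(t) = (e^(t)/2 + 1/2)^6
K_X(t) = log M_X(t) = 6*log(e^(t)/2 + 1/2)
dK/dt = 6*e^(t)/(e^(t) + 1)
d^2K/dt^2 = 6*e^(t)/(e^(2*t) + 2*e^(t) + 1)
d^3K/dt^3 = (-6*e^(2*t) + 6*e^(t))/(e^(3*t) + 3*e^(2*t) + 3*e^(t) + 1)
d^4K/dt^4 = (6*e^(3*t) - 24*e^(2*t) + 6*e^(t))/(e^(4*t) + 4*e^(3*t) + 6*e^(2*t) + 4*e^(t) + 1)
d^5K/dt^5 = (-6*e^(4*t) + 66*e^(3*t) - 66*e^(2*t) + 6*e^(t))/(e^(5*t) + 5*e^(4*t) + 10*e^(3*t) + 10*e^(2*t) + 5*e^(t) + 1)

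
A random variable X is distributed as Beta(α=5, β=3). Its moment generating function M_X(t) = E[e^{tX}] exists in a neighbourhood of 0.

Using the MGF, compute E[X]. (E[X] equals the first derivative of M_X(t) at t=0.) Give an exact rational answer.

E[X] = D[M](0) = 5/8

M_X(t) = ₁F₁(5; 8; t)
D[M](t) = 5*₁F₁(6; 9; t)/8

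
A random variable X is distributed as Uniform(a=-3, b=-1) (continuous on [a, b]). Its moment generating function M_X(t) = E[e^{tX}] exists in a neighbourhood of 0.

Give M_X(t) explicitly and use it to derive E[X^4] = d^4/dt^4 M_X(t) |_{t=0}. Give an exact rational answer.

M_X(t) = (e^(-t) - e^(-3*t))/(2*t)
dM/dt = (-t*e^(2*t) + 3*t - e^(2*t) + 1)*e^(-3*t)/(2*t^2)
d^2M/dt^2 = (t^2*e^(2*t) - 9*t^2 + 2*t*e^(2*t) - 6*t + 2*e^(2*t) - 2)*e^(-3*t)/(2*t^3)
d^3M/dt^3 = (-t^3*e^(2*t) + 27*t^3 - 3*t^2*e^(2*t) + 27*t^2 - 6*t*e^(2*t) + 18*t - 6*e^(2*t) + 6)*e^(-3*t)/(2*t^4)
d^4M/dt^4 = (t^4*e^(2*t) - 81*t^4 + 4*t^3*e^(2*t) - 108*t^3 + 12*t^2*e^(2*t) - 108*t^2 + 24*t*e^(2*t) - 72*t + 24*e^(2*t) - 24)*e^(-3*t)/(2*t^5)

E[X^4] = d^4M/dt^4 |_{t=0} = 121/5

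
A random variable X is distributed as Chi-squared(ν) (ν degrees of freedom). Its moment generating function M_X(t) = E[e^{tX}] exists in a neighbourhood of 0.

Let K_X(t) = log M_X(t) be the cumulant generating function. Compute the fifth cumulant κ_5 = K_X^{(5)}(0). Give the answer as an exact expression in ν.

M_X(t) = (1 - 2*t)^(-ν/2)
K_X(t) = log M_X(t) = -ν*log(1 - 2*t)/2
D^5[K](t) = -384*ν/(32*t^5 - 80*t^4 + 80*t^3 - 40*t^2 + 10*t - 1)

κ_5 = D^5[K](0) = 384*ν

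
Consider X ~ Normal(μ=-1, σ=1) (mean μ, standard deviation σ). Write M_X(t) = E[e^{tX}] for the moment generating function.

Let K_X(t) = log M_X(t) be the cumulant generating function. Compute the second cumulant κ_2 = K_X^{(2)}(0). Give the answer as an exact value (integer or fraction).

M_X(t) = e^(t^2/2 - t)
K_X(t) = log M_X(t) = t^2/2 - t
K^(2)(t) = 1

κ_2 = K^(2)(0) = 1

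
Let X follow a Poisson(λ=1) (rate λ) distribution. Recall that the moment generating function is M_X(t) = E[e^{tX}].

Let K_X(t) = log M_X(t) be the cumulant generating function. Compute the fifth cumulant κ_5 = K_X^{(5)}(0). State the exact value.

M_X(t) = e^(e^(t) - 1)
K_X(t) = log M_X(t) = e^(t) - 1
K′(t) = e^(t)
K′′(t) = e^(t)
K′′′(t) = e^(t)
K′′′′(t) = e^(t)
K′′′′′(t) = e^(t)

κ_5 = K′′′′′(0) = 1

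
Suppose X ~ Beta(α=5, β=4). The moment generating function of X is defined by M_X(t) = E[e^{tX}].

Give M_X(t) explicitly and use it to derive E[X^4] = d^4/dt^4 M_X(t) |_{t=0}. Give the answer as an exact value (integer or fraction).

E[X^4] = M′′′′(0) = 14/99

M_X(t) = ₁F₁(5; 9; t)
M′(t) = 5*₁F₁(6; 10; t)/9
M′′(t) = ₁F₁(7; 11; t)/3
M′′′(t) = 7*₁F₁(8; 12; t)/33
M′′′′(t) = 14*₁F₁(9; 13; t)/99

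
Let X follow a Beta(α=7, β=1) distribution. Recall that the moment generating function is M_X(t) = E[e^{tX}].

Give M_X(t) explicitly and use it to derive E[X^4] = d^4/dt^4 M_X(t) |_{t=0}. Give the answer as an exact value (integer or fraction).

M_X(t) = ₁F₁(7; 8; t)
M′(t) = 7*₁F₁(8; 9; t)/8
M′′(t) = 7*₁F₁(9; 10; t)/9
M′′′(t) = 7*₁F₁(10; 11; t)/10
M′′′′(t) = 7*₁F₁(11; 12; t)/11

E[X^4] = M′′′′(0) = 7/11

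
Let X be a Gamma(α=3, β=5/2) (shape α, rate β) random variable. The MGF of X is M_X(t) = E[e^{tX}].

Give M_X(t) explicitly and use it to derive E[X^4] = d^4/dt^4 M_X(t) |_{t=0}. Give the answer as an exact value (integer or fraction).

M_X(t) = 125/(8*(5/2 - t)^3)
M′(t) = 750/(16*t^4 - 160*t^3 + 600*t^2 - 1000*t + 625)
M′′(t) = -6000/(32*t^5 - 400*t^4 + 2000*t^3 - 5000*t^2 + 6250*t - 3125)
M′′′(t) = 60000/(64*t^6 - 960*t^5 + 6000*t^4 - 20000*t^3 + 37500*t^2 - 37500*t + 15625)
M′′′′(t) = -720000/(128*t^7 - 2240*t^6 + 16800*t^5 - 70000*t^4 + 175000*t^3 - 262500*t^2 + 218750*t - 78125)

E[X^4] = M′′′′(0) = 1152/125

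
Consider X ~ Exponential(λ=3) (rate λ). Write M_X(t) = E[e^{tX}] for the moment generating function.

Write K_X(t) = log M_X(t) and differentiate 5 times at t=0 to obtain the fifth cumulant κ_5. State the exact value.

κ_5 = d^5K/dt^5 |_{t=0} = 8/81

M_X(t) = 3/(3 - t)
K_X(t) = log M_X(t) = -log(3 - t) + log(3)
dK/dt = -1/(t - 3)
d^2K/dt^2 = 1/(t^2 - 6*t + 9)
d^3K/dt^3 = -2/(t^3 - 9*t^2 + 27*t - 27)
d^4K/dt^4 = 6/(t^4 - 12*t^3 + 54*t^2 - 108*t + 81)
d^5K/dt^5 = -24/(t^5 - 15*t^4 + 90*t^3 - 270*t^2 + 405*t - 243)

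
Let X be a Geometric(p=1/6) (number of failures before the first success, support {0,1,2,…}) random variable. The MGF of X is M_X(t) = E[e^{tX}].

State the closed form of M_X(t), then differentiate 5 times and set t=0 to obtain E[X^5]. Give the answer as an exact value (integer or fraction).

M_X(t) = 1/(6*(1 - 5*e^(t)/6))

E[X^5] = D^5[M](0) = 544505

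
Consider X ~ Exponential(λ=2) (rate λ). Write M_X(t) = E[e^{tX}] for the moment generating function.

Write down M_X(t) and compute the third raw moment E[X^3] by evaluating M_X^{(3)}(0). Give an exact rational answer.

E[X^3] = D^3[M](0) = 3/4

M_X(t) = 2/(2 - t)
D^3[M](t) = 12/(t^4 - 8*t^3 + 24*t^2 - 32*t + 16)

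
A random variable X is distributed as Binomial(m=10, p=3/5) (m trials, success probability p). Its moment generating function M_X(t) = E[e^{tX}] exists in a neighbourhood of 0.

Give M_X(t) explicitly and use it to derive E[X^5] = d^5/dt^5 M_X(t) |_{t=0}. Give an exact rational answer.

E[X^5] = d^5M/dt^5 |_{t=0} = 8289564/625

M_X(t) = (3*e^(t)/5 + 2/5)^10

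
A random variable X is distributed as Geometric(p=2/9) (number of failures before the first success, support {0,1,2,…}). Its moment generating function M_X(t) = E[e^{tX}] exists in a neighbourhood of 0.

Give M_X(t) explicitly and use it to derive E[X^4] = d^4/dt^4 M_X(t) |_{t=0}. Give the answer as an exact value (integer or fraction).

E[X^4] = D^4[M](0) = 5320

M_X(t) = 2/(9*(1 - 7*e^(t)/9))
D^4[M](t) = (-4802*e^(4*t) - 67914*e^(3*t) - 87318*e^(2*t) - 10206*e^(t))/(16807*e^(5*t) - 108045*e^(4*t) + 277830*e^(3*t) - 357210*e^(2*t) + 229635*e^(t) - 59049)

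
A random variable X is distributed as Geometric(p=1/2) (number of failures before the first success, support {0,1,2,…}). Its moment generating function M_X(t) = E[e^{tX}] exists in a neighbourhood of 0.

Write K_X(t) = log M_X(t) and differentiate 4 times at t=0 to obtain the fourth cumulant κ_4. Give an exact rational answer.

κ_4 = K′′′′(0) = 26

M_X(t) = 1/(2*(1 - e^(t)/2))
K_X(t) = log M_X(t) = -log(1 - e^(t)/2) - log(2)
K′(t) = -e^(t)/(e^(t) - 2)
K′′(t) = 2*e^(t)/(e^(2*t) - 4*e^(t) + 4)
K′′′(t) = (-2*e^(2*t) - 4*e^(t))/(e^(3*t) - 6*e^(2*t) + 12*e^(t) - 8)
K′′′′(t) = (2*e^(3*t) + 16*e^(2*t) + 8*e^(t))/(e^(4*t) - 8*e^(3*t) + 24*e^(2*t) - 32*e^(t) + 16)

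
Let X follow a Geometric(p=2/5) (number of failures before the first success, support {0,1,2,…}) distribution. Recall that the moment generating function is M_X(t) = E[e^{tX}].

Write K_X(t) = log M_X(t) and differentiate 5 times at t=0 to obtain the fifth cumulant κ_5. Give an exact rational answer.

κ_5 = K′′′′′(0) = 690

M_X(t) = 2/(5*(1 - 3*e^(t)/5))
K_X(t) = log M_X(t) = -log(1 - 3*e^(t)/5) - log(5) + log(2)
K′(t) = -3*e^(t)/(3*e^(t) - 5)
K′′(t) = 15*e^(t)/(9*e^(2*t) - 30*e^(t) + 25)
K′′′(t) = (-45*e^(2*t) - 75*e^(t))/(27*e^(3*t) - 135*e^(2*t) + 225*e^(t) - 125)
K′′′′(t) = (135*e^(3*t) + 900*e^(2*t) + 375*e^(t))/(81*e^(4*t) - 540*e^(3*t) + 1350*e^(2*t) - 1500*e^(t) + 625)
K′′′′′(t) = (-405*e^(4*t) - 7425*e^(3*t) - 12375*e^(2*t) - 1875*e^(t))/(243*e^(5*t) - 2025*e^(4*t) + 6750*e^(3*t) - 11250*e^(2*t) + 9375*e^(t) - 3125)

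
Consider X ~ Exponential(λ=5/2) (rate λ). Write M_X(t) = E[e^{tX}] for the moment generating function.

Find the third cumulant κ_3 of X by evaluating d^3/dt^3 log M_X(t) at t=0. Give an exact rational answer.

M_X(t) = 5/(2*(5/2 - t))
K_X(t) = log M_X(t) = -log(5/2 - t) - log(2) + log(5)
D^3[K](t) = -16/(8*t^3 - 60*t^2 + 150*t - 125)

κ_3 = D^3[K](0) = 16/125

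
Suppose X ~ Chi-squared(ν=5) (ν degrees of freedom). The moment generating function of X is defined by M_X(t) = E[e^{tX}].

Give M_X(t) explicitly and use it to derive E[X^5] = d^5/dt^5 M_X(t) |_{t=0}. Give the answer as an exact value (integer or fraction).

M_X(t) = (1 - 2*t)^(-5/2)

E[X^5] = D^5[M](0) = 45045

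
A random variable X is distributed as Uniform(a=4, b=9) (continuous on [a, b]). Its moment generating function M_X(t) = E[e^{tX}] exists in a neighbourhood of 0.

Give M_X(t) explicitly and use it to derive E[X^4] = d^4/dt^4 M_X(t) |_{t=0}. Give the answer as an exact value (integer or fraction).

M_X(t) = (e^(9*t) - e^(4*t))/(5*t)

E[X^4] = D^4[M](0) = 2321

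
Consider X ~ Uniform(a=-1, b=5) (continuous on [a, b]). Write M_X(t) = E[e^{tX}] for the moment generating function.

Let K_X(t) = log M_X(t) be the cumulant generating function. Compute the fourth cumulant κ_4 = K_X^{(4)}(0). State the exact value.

κ_4 = K^(4)(0) = -54/5

M_X(t) = (e^(5*t) - e^(-t))/(6*t)
K_X(t) = log M_X(t) = -log(t) + log(e^(5*t) - e^(-t)) - log(6)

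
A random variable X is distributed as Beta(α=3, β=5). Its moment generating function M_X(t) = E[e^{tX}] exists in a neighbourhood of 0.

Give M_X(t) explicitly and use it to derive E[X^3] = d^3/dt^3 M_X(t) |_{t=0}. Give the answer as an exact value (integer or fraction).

E[X^3] = D^3[M](0) = 1/12

M_X(t) = ₁F₁(3; 8; t)
D^3[M](t) = ₁F₁(6; 11; t)/12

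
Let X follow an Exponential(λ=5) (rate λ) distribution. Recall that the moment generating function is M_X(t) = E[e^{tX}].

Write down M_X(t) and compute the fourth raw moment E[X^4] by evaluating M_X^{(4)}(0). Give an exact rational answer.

M_X(t) = 5/(5 - t)
D^4[M](t) = -120/(t^5 - 25*t^4 + 250*t^3 - 1250*t^2 + 3125*t - 3125)

E[X^4] = D^4[M](0) = 24/625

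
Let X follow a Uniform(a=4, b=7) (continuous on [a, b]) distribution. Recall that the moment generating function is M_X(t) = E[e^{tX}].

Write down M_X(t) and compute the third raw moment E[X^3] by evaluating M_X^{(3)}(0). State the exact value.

E[X^3] = M′′′(0) = 715/4

M_X(t) = (e^(7*t) - e^(4*t))/(3*t)
M′(t) = (7*t*e^(7*t) - 4*t*e^(4*t) - e^(7*t) + e^(4*t))/(3*t^2)
M′′(t) = (49*t^2*e^(7*t) - 16*t^2*e^(4*t) - 14*t*e^(7*t) + 8*t*e^(4*t) + 2*e^(7*t) - 2*e^(4*t))/(3*t^3)
M′′′(t) = (343*t^3*e^(7*t) - 64*t^3*e^(4*t) - 147*t^2*e^(7*t) + 48*t^2*e^(4*t) + 42*t*e^(7*t) - 24*t*e^(4*t) - 6*e^(7*t) + 6*e^(4*t))/(3*t^4)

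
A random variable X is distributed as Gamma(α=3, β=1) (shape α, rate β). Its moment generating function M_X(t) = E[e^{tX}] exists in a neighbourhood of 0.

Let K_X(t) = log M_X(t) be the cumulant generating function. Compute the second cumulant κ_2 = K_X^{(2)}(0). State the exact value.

M_X(t) = (1 - t)^(-3)
K_X(t) = log M_X(t) = -3*log(1 - t)
D^2[K](t) = 3/(t^2 - 2*t + 1)

κ_2 = D^2[K](0) = 3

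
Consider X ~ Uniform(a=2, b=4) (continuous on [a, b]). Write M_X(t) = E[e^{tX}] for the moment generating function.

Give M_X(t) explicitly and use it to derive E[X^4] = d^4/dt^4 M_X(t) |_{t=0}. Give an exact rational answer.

E[X^4] = M^(4)(0) = 496/5

M_X(t) = (e^(4*t) - e^(2*t))/(2*t)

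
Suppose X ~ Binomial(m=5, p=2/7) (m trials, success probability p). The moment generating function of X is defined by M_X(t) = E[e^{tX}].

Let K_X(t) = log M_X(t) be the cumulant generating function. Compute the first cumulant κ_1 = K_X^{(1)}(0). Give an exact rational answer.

κ_1 = K′(0) = 10/7

M_X(t) = (2*e^(t)/7 + 5/7)^5
K_X(t) = log M_X(t) = 5*log(2*e^(t)/7 + 5/7)
K′(t) = 10*e^(t)/(2*e^(t) + 5)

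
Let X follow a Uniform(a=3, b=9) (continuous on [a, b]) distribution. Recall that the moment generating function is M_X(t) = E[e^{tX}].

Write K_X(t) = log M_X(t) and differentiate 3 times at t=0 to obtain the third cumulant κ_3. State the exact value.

κ_3 = D^3[K](0) = 0

M_X(t) = (e^(9*t) - e^(3*t))/(6*t)
K_X(t) = log M_X(t) = -log(t) + log(e^(9*t) - e^(3*t)) - log(6)
D^3[K](t) = (216*t^3*e^(12*t) + 216*t^3*e^(6*t) - 2*e^(18*t) + 6*e^(12*t) - 6*e^(6*t) + 2)/(t^3*e^(18*t) - 3*t^3*e^(12*t) + 3*t^3*e^(6*t) - t^3)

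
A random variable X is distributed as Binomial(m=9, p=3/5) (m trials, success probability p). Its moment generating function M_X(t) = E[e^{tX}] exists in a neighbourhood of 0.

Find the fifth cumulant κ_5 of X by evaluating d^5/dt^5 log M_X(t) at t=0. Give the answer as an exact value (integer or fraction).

κ_5 = K^(5)(0) = 2538/3125

M_X(t) = (3*e^(t)/5 + 2/5)^9
K_X(t) = log M_X(t) = 9*log(3*e^(t)/5 + 2/5)
K^(5)(t) = (-1458*e^(4*t) + 10692*e^(3*t) - 7128*e^(2*t) + 432*e^(t))/(243*e^(5*t) + 810*e^(4*t) + 1080*e^(3*t) + 720*e^(2*t) + 240*e^(t) + 32)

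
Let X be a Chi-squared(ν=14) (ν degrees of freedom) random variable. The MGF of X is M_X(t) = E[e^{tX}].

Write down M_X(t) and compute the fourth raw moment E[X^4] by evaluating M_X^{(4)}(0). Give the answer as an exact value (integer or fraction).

E[X^4] = M^(4)(0) = 80640

M_X(t) = (1 - 2*t)^(-7)
M^(4)(t) = -80640/(2048*t^11 - 11264*t^10 + 28160*t^9 - 42240*t^8 + 42240*t^7 - 29568*t^6 + 14784*t^5 - 5280*t^4 + 1320*t^3 - 220*t^2 + 22*t - 1)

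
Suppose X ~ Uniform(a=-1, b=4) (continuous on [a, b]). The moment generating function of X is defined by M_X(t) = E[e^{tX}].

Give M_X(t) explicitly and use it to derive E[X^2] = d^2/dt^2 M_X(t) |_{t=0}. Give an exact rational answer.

E[X^2] = D^2[M](0) = 13/3

M_X(t) = (e^(4*t) - e^(-t))/(5*t)
D^2[M](t) = (16*t^2*e^(5*t) - t^2 - 8*t*e^(5*t) - 2*t + 2*e^(5*t) - 2)*e^(-t)/(5*t^3)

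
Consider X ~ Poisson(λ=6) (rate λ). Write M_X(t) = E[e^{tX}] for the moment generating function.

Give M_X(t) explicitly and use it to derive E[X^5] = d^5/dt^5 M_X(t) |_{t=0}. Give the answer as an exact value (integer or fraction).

M_X(t) = e^(6*e^(t) - 6)
D^5[M](t) = (7776*e^(5*t)*e^(6*e^(t)) + 12960*e^(4*t)*e^(6*e^(t)) + 5400*e^(3*t)*e^(6*e^(t)) + 540*e^(2*t)*e^(6*e^(t)) + 6*e^(t)*e^(6*e^(t)))*e^(-6)

E[X^5] = D^5[M](0) = 26682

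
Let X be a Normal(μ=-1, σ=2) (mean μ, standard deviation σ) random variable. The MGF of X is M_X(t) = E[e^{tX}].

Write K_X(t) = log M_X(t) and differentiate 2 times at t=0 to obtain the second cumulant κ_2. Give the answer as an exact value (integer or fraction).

M_X(t) = e^(2*t^2 - t)
K_X(t) = log M_X(t) = 2*t^2 - t
K^(2)(t) = 4

κ_2 = K^(2)(0) = 4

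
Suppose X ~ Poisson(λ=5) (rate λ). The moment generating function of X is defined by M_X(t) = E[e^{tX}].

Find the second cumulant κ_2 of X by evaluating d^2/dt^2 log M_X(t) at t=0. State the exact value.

M_X(t) = e^(5*e^(t) - 5)
K_X(t) = log M_X(t) = 5*e^(t) - 5
dK/dt = 5*e^(t)
d^2K/dt^2 = 5*e^(t)

κ_2 = d^2K/dt^2 |_{t=0} = 5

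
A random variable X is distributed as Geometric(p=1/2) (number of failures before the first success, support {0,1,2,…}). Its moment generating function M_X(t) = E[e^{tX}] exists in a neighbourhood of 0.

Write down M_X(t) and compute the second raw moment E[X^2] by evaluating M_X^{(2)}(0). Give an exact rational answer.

E[X^2] = d^2M/dt^2 |_{t=0} = 3

M_X(t) = 1/(2*(1 - e^(t)/2))
dM/dt = e^(t)/(e^(2*t) - 4*e^(t) + 4)
d^2M/dt^2 = (-e^(2*t) - 2*e^(t))/(e^(3*t) - 6*e^(2*t) + 12*e^(t) - 8)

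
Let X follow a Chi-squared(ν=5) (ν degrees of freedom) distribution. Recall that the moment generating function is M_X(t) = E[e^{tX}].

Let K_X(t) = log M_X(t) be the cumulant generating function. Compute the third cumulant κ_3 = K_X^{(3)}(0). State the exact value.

κ_3 = K^(3)(0) = 40

M_X(t) = (1 - 2*t)^(-5/2)
K_X(t) = log M_X(t) = -5*log(1 - 2*t)/2
K^(3)(t) = -40/(8*t^3 - 12*t^2 + 6*t - 1)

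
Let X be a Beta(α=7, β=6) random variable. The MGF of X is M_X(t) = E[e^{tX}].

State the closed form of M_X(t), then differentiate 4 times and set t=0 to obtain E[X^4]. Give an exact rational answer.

M_X(t) = ₁F₁(7; 13; t)
dM/dt = 7*₁F₁(8; 14; t)/13
d^2M/dt^2 = 4*₁F₁(9; 15; t)/13
d^3M/dt^3 = 12*₁F₁(10; 16; t)/65
d^4M/dt^4 = 3*₁F₁(11; 17; t)/26

E[X^4] = d^4M/dt^4 |_{t=0} = 3/26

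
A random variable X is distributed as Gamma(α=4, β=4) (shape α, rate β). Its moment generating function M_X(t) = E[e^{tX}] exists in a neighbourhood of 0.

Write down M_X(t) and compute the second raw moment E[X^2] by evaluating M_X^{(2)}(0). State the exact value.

M_X(t) = 256/(4 - t)^4
D^2[M](t) = 5120/(t^6 - 24*t^5 + 240*t^4 - 1280*t^3 + 3840*t^2 - 6144*t + 4096)

E[X^2] = D^2[M](0) = 5/4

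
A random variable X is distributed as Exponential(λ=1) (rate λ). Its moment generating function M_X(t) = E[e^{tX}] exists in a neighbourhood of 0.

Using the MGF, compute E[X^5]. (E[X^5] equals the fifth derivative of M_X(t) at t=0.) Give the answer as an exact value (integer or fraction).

E[X^5] = M^(5)(0) = 120

M_X(t) = 1/(1 - t)
M^(5)(t) = 120/(t^6 - 6*t^5 + 15*t^4 - 20*t^3 + 15*t^2 - 6*t + 1)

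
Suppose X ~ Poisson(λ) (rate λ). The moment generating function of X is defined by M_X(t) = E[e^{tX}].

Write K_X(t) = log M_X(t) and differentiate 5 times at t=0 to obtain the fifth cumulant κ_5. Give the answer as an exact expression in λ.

M_X(t) = e^(λ*(e^(t) - 1))
K_X(t) = log M_X(t) = λ*(e^(t) - 1)
D^5[K](t) = λ*e^(t)

κ_5 = D^5[K](0) = λ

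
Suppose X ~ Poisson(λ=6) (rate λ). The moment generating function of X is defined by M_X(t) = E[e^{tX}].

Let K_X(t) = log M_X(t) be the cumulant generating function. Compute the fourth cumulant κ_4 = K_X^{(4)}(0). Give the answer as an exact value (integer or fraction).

κ_4 = D^4[K](0) = 6

M_X(t) = e^(6*e^(t) - 6)
K_X(t) = log M_X(t) = 6*e^(t) - 6
D^4[K](t) = 6*e^(t)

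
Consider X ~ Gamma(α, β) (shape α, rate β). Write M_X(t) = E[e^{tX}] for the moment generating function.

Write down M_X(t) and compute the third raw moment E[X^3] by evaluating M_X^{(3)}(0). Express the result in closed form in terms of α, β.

M_X(t) = (β/(β - t))^α
dM/dt = -α*β^α*(1/(β - t))^α/(-β + t)
d^2M/dt^2 = (α^2*β^α*(1/(β - t))^α + α*β^α*(1/(β - t))^α)/(β^2 - 2*β*t + t^2)
d^3M/dt^3 = (-α^3*β^α*(1/(β - t))^α - 3*α^2*β^α*(1/(β - t))^α - 2*α*β^α*(1/(β - t))^α)/(-β^3 + 3*β^2*t - 3*β*t^2 + t^3)

E[X^3] = d^3M/dt^3 |_{t=0} = α*(α^2 + 3*α + 2)/β^3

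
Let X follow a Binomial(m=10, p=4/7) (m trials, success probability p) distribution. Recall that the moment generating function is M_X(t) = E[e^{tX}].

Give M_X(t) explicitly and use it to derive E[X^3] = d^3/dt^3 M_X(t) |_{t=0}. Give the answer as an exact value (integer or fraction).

E[X^3] = d^3M/dt^3 |_{t=0} = 78280/343

M_X(t) = (4*e^(t)/7 + 3/7)^10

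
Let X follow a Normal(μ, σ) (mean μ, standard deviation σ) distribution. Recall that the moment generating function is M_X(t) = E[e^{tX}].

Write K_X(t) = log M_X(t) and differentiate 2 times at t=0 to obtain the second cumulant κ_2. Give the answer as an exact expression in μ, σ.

M_X(t) = e^(μ*t + σ^2*t^2/2)
K_X(t) = log M_X(t) = μ*t + σ^2*t^2/2
K^(2)(t) = σ^2

κ_2 = K^(2)(0) = σ^2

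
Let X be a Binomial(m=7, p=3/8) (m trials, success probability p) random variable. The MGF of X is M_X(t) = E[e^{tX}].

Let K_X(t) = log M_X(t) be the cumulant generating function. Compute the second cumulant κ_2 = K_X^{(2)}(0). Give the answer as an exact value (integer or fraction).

κ_2 = K^(2)(0) = 105/64

M_X(t) = (3*e^(t)/8 + 5/8)^7
K_X(t) = log M_X(t) = 7*log(3*e^(t)/8 + 5/8)
K^(2)(t) = 105*e^(t)/(9*e^(2*t) + 30*e^(t) + 25)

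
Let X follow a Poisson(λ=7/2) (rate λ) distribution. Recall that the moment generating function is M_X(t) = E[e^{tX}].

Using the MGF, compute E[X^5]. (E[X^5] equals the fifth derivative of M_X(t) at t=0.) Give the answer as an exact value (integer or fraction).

M_X(t) = e^(7*e^(t)/2 - 7/2)
dM/dt = 7*e^(-7/2)*e^(t)*e^(7*e^(t)/2)/2
d^2M/dt^2 = (49*e^(2*t)*e^(7*e^(t)/2) + 14*e^(t)*e^(7*e^(t)/2))*e^(-7/2)/4
d^3M/dt^3 = (343*e^(3*t)*e^(7*e^(t)/2) + 294*e^(2*t)*e^(7*e^(t)/2) + 28*e^(t)*e^(7*e^(t)/2))*e^(-7/2)/8
d^4M/dt^4 = (2401*e^(4*t)*e^(7*e^(t)/2) + 4116*e^(3*t)*e^(7*e^(t)/2) + 1372*e^(2*t)*e^(7*e^(t)/2) + 56*e^(t)*e^(7*e^(t)/2))*e^(-7/2)/16
d^5M/dt^5 = (16807*e^(5*t)*e^(7*e^(t)/2) + 48020*e^(4*t)*e^(7*e^(t)/2) + 34300*e^(3*t)*e^(7*e^(t)/2) + 5880*e^(2*t)*e^(7*e^(t)/2) + 112*e^(t)*e^(7*e^(t)/2))*e^(-7/2)/32

E[X^5] = d^5M/dt^5 |_{t=0} = 105119/32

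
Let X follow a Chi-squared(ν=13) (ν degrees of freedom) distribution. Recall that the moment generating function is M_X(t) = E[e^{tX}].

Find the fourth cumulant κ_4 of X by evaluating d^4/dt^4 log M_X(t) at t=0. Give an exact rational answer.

M_X(t) = (1 - 2*t)^(-13/2)
K_X(t) = log M_X(t) = -13*log(1 - 2*t)/2
dK/dt = -13/(2*t - 1)
d^2K/dt^2 = 26/(4*t^2 - 4*t + 1)
d^3K/dt^3 = -104/(8*t^3 - 12*t^2 + 6*t - 1)
d^4K/dt^4 = 624/(16*t^4 - 32*t^3 + 24*t^2 - 8*t + 1)

κ_4 = d^4K/dt^4 |_{t=0} = 624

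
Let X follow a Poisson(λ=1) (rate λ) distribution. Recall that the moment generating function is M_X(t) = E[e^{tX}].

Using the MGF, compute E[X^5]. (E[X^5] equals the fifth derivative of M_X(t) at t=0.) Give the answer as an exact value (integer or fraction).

E[X^5] = d^5M/dt^5 |_{t=0} = 52

M_X(t) = e^(e^(t) - 1)
dM/dt = e^(-1)*e^(t)*e^(e^(t))
d^2M/dt^2 = (e^(2*t)*e^(e^(t)) + e^(t)*e^(e^(t)))*e^(-1)
d^3M/dt^3 = (e^(3*t)*e^(e^(t)) + 3*e^(2*t)*e^(e^(t)) + e^(t)*e^(e^(t)))*e^(-1)
d^4M/dt^4 = (e^(4*t)*e^(e^(t)) + 6*e^(3*t)*e^(e^(t)) + 7*e^(2*t)*e^(e^(t)) + e^(t)*e^(e^(t)))*e^(-1)
d^5M/dt^5 = (e^(5*t)*e^(e^(t)) + 10*e^(4*t)*e^(e^(t)) + 25*e^(3*t)*e^(e^(t)) + 15*e^(2*t)*e^(e^(t)) + e^(t)*e^(e^(t)))*e^(-1)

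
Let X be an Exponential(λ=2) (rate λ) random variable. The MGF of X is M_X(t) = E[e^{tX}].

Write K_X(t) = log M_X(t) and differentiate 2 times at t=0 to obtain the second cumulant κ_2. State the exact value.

M_X(t) = 2/(2 - t)
K_X(t) = log M_X(t) = -log(2 - t) + log(2)
D^2[K](t) = 1/(t^2 - 4*t + 4)

κ_2 = D^2[K](0) = 1/4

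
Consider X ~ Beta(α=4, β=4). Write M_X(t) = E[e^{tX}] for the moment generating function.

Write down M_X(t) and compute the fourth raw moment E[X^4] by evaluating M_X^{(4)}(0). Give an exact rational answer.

M_X(t) = ₁F₁(4; 8; t)
M^(4)(t) = 7*₁F₁(8; 12; t)/66

E[X^4] = M^(4)(0) = 7/66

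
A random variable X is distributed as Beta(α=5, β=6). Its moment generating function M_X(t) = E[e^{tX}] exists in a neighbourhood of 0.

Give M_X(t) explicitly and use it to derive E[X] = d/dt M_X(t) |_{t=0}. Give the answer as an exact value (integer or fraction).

M_X(t) = ₁F₁(5; 11; t)
M^(1)(t) = 5*₁F₁(6; 12; t)/11

E[X] = M^(1)(0) = 5/11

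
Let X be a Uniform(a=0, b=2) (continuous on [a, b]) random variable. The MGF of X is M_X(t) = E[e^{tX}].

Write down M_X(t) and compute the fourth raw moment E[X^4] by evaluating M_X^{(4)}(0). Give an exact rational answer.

E[X^4] = M′′′′(0) = 16/5

M_X(t) = (e^(2*t) - 1)/(2*t)
M′(t) = (2*t*e^(2*t) - e^(2*t) + 1)/(2*t^2)
M′′(t) = (2*t^2*e^(2*t) - 2*t*e^(2*t) + e^(2*t) - 1)/t^3
M′′′(t) = (4*t^3*e^(2*t) - 6*t^2*e^(2*t) + 6*t*e^(2*t) - 3*e^(2*t) + 3)/t^4
M′′′′(t) = (8*t^4*e^(2*t) - 16*t^3*e^(2*t) + 24*t^2*e^(2*t) - 24*t*e^(2*t) + 12*e^(2*t) - 12)/t^5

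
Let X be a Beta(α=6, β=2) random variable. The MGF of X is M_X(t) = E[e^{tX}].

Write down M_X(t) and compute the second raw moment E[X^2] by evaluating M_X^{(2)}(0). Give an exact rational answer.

M_X(t) = ₁F₁(6; 8; t)
M^(2)(t) = 7*₁F₁(8; 10; t)/12

E[X^2] = M^(2)(0) = 7/12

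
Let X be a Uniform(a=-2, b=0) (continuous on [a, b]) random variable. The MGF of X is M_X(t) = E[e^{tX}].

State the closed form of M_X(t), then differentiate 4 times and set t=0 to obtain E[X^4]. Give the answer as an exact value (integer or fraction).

M_X(t) = (1 - e^(-2*t))/(2*t)
dM/dt = (2*t - e^(2*t) + 1)*e^(-2*t)/(2*t^2)
d^2M/dt^2 = (-2*t^2 - 2*t + e^(2*t) - 1)*e^(-2*t)/t^3
d^3M/dt^3 = (4*t^3 + 6*t^2 + 6*t - 3*e^(2*t) + 3)*e^(-2*t)/t^4
d^4M/dt^4 = (-8*t^4 - 16*t^3 - 24*t^2 - 24*t + 12*e^(2*t) - 12)*e^(-2*t)/t^5

E[X^4] = d^4M/dt^4 |_{t=0} = 16/5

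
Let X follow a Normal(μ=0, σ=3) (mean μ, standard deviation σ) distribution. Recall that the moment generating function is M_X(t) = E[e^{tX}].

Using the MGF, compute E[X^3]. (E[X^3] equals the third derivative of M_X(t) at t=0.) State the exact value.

E[X^3] = D^3[M](0) = 0

M_X(t) = e^(9*t^2/2)
D^3[M](t) = 729*t^3*e^(9*t^2/2) + 243*t*e^(9*t^2/2)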